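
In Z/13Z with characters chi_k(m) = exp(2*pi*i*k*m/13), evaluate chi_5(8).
chi_5(8) = zeta_13^40 = exp(2*I*pi/13)

Justification: chi_5(8) = zeta_13^(5*8) = zeta_13^40. Since zeta_13^13 = 1, this equals zeta_13^1 = exp(2*pi*i*1/13) = exp(2*I*pi/13).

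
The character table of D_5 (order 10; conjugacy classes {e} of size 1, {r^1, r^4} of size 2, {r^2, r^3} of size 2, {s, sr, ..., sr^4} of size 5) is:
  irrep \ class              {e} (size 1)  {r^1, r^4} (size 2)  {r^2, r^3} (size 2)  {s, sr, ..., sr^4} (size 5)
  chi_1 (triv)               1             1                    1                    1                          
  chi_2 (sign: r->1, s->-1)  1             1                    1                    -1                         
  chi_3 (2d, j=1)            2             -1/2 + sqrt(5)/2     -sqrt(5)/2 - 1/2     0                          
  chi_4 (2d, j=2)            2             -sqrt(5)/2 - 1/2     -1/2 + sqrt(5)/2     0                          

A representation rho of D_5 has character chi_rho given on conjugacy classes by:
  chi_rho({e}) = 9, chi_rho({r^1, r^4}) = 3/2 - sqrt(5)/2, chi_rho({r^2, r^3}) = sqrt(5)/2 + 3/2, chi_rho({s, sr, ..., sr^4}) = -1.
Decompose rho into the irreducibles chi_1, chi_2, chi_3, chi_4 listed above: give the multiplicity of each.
Multiplicities: chi_1: 1, chi_2: 2, chi_3: 1, chi_4: 2.

Why: Use <chi_rho, chi> = (1/|G|) sum_C |C| * chi_rho(C) * conj(chi(C)) with |G| = 10 for each irreducible chi in the table:
  <chi_rho, chi_1> = (1/10)[1*(9)*conj(1) + 2*(3/2 - sqrt(5)/2)*conj(1) + 2*(sqrt(5)/2 + 3/2)*conj(1) + 5*(-1)*conj(1)]
      = (1/10)[(9) + (3 - sqrt(5)) + (sqrt(5) + 3) + (-5)] = 10/10 = 1
  <chi_rho, chi_2> = (1/10)[1*(9)*conj(1) + 2*(3/2 - sqrt(5)/2)*conj(1) + 2*(sqrt(5)/2 + 3/2)*conj(1) + 5*(-1)*conj(-1)]
      = (1/10)[(9) + (3 - sqrt(5)) + (sqrt(5) + 3) + (5)] = 20/10 = 2
  <chi_rho, chi_3> = (1/10)[1*(9)*conj(2) + 2*(3/2 - sqrt(5)/2)*conj(-1/2 + sqrt(5)/2) + 2*(sqrt(5)/2 + 3/2)*conj(-sqrt(5)/2 - 1/2) + 5*(-1)*conj(0)]
      = (1/10)[(18) + (-4 + 2*sqrt(5)) + (-2*sqrt(5) - 4) + (0)] = 10/10 = 1
  <chi_rho, chi_4> = (1/10)[1*(9)*conj(2) + 2*(3/2 - sqrt(5)/2)*conj(-sqrt(5)/2 - 1/2) + 2*(sqrt(5)/2 + 3/2)*conj(-1/2 + sqrt(5)/2) + 5*(-1)*conj(0)]
      = (1/10)[(18) + (1 - sqrt(5)) + (1 + sqrt(5)) + (0)] = 20/10 = 2
Dimension check: dim(rho) = sum (mult * dim) = 1*1 + 2*1 + 1*2 + 2*2 = 9 = chi_rho(e) = 9.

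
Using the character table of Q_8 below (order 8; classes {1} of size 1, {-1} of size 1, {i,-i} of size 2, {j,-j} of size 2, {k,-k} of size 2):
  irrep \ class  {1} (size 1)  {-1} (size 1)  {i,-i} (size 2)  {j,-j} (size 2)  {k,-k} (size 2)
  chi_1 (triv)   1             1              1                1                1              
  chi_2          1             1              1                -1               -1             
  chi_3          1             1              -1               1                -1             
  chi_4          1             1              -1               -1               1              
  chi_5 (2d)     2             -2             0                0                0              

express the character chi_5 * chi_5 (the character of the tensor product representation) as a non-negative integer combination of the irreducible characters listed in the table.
chi_5 tensor chi_5 = chi_1 + chi_2 + chi_3 + chi_4 (all other irreducibles have multiplicity 0).

Details: The character of a tensor product is the pointwise product (chi_5 * chi_5)(C) = chi_5(C) * chi_5(C):
  {1}: (2)*(2), {-1}: (-2)*(-2), {i,-i}: (0)*(0), {j,-j}: (0)*(0), {k,-k}: (0)*(0)
so (chi_5 * chi_5) takes values
  {1} -> 4, {-1} -> 4, {i,-i} -> 0, {j,-j} -> 0, {k,-k} -> 0.
Now take the inner product of this character with each irreducible chi from the table, <chi_5*chi_5, chi> = (1/8) sum_C |C| (chi_5*chi_5)(C) conj(chi(C)):
  <chi_5*chi_5, chi_1> = (1/8)[1*(4)*conj(1) + 1*(4)*conj(1) + 2*(0)*conj(1) + 2*(0)*conj(1) + 2*(0)*conj(1)]
      = (1/8)[(4) + (4) + (0) + (0) + (0)] = 8/8 = 1
  <chi_5*chi_5, chi_2> = (1/8)[1*(4)*conj(1) + 1*(4)*conj(1) + 2*(0)*conj(1) + 2*(0)*conj(-1) + 2*(0)*conj(-1)]
      = (1/8)[(4) + (4) + (0) + (0) + (0)] = 8/8 = 1
  <chi_5*chi_5, chi_3> = (1/8)[1*(4)*conj(1) + 1*(4)*conj(1) + 2*(0)*conj(-1) + 2*(0)*conj(1) + 2*(0)*conj(-1)]
      = (1/8)[(4) + (4) + (0) + (0) + (0)] = 8/8 = 1
  <chi_5*chi_5, chi_4> = (1/8)[1*(4)*conj(1) + 1*(4)*conj(1) + 2*(0)*conj(-1) + 2*(0)*conj(-1) + 2*(0)*conj(1)]
      = (1/8)[(4) + (4) + (0) + (0) + (0)] = 8/8 = 1
  <chi_5*chi_5, chi_5> = (1/8)[1*(4)*conj(2) + 1*(4)*conj(-2) + 2*(0)*conj(0) + 2*(0)*conj(0) + 2*(0)*conj(0)]
      = (1/8)[(8) + (-8) + (0) + (0) + (0)] = 0/8 = 0
Hence the multiplicities are chi_1: 1, chi_2: 1, chi_3: 1, chi_4: 1. Dimension check: dim(chi_5)*dim(chi_5) = 2*2 = 4 and sum (mult * dim) = 1*1 + 1*1 + 1*1 + 1*1 = 4.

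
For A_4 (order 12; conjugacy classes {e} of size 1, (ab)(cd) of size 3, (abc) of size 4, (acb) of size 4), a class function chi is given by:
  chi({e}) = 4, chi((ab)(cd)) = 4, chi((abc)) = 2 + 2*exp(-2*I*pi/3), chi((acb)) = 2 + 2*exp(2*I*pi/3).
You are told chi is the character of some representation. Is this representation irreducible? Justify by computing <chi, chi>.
Not irreducible (reducible): <chi, chi> = 8 > 1.

Solution. <chi, chi> = (1/|G|) sum_C |C| * |chi(C)|^2 = (1/12)[1*|4|^2 + 3*|4|^2 + 4*|2 + 2*exp(-2*I*pi/3)|^2 + 4*|2 + 2*exp(2*I*pi/3)|^2]
  = (1/12)[(16) + (48) + (16) + (16)] = 96/12 = 8.
(Exp terms are combined using exp(i*s)*conj(exp(i*t)) = exp(i*(s-t)), and sums of them are collapsed using the identity that for every m > 1 the m distinct m-th roots of unity sum to 0, e.g. 1 + exp(2*I*pi/3) + exp(-2*I*pi/3) = 0.)
A character is irreducible iff <chi, chi> = 1, so this representation is reducible.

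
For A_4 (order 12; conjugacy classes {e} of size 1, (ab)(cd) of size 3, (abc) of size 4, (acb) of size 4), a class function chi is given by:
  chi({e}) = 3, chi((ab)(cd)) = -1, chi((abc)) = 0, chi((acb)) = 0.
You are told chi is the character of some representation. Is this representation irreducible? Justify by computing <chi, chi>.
Irreducible: <chi, chi> = 1.

Reasoning: <chi, chi> = (1/|G|) sum_C |C| * |chi(C)|^2 = (1/12)[1*|3|^2 + 3*|-1|^2 + 4*|0|^2 + 4*|0|^2]
  = (1/12)[(9) + (3) + (0) + (0)] = 12/12 = 1.
(Exp terms are combined using exp(i*s)*conj(exp(i*t)) = exp(i*(s-t)), and sums of them are collapsed using the identity that for every m > 1 the m distinct m-th roots of unity sum to 0, e.g. 1 + exp(2*I*pi/3) + exp(-2*I*pi/3) = 0.)
A character is irreducible iff <chi, chi> = 1, so this representation is irreducible.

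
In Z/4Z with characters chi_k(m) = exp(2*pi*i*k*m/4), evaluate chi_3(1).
chi_3(1) = zeta_4^3 = -I

Explanation: chi_3(1) = zeta_4^(3*1) = zeta_4^3. Since zeta_4^4 = 1, this equals zeta_4^3 = exp(2*pi*i*3/4) = -I.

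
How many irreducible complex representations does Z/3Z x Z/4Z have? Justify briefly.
12

Justification: The number of irreducible complex representations of a finite group equals its number of conjugacy classes. Z/3Z x Z/4Z is abelian of order 12, so every element is its own conjugacy class: 12 classes, so Z/3Z x Z/4Z (order 12) has exactly 12 irreducible complex representations.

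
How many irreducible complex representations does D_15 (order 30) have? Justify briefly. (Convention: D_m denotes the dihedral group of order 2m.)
9

The number of irreducible complex representations of a finite group equals its number of conjugacy classes. D_15 has 9 conjugacy classes ((n+3)/2 for n odd), so D_15 (order 30) has exactly 9 irreducible complex representations.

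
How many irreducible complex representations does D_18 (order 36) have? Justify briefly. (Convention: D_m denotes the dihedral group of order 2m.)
12

Why: The number of irreducible complex representations of a finite group equals its number of conjugacy classes. D_18 has 12 conjugacy classes (n/2 + 3 for n even), so D_18 (order 36) has exactly 12 irreducible complex representations.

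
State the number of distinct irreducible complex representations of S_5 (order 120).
7

Argument: The number of irreducible complex representations of a finite group equals its number of conjugacy classes. Conjugacy classes in S_5 correspond to cycle types, i.e. partitions of 5; there are p(5) = 7 of them, so S_5 (order 120) has exactly 7 irreducible complex representations.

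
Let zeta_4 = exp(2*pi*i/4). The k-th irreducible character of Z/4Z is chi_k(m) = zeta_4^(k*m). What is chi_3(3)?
chi_3(3) = zeta_4^9 = I

Argument: chi_3(3) = zeta_4^(3*3) = zeta_4^9. Since zeta_4^4 = 1, this equals zeta_4^1 = exp(2*pi*i*1/4) = I.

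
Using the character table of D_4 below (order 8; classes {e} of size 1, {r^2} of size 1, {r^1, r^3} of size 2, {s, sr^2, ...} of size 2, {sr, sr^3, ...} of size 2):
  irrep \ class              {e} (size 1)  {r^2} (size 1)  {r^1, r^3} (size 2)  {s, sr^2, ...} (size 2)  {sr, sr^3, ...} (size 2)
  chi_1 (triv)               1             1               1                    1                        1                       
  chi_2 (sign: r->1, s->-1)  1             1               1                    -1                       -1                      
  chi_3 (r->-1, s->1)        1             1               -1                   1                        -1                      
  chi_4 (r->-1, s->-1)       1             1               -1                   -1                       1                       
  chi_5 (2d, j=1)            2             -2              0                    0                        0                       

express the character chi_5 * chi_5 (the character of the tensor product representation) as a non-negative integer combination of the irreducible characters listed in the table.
chi_5 tensor chi_5 = chi_1 + chi_2 + chi_3 + chi_4 (all other irreducibles have multiplicity 0).

Details: The character of a tensor product is the pointwise product (chi_5 * chi_5)(C) = chi_5(C) * chi_5(C):
  {e}: (2)*(2), {r^2}: (-2)*(-2), {r^1, r^3}: (0)*(0), {s, sr^2, ...}: (0)*(0), {sr, sr^3, ...}: (0)*(0)
so (chi_5 * chi_5) takes values
  {e} -> 4, {r^2} -> 4, {r^1, r^3} -> 0, {s, sr^2, ...} -> 0, {sr, sr^3, ...} -> 0.
Now take the inner product of this character with each irreducible chi from the table, <chi_5*chi_5, chi> = (1/8) sum_C |C| (chi_5*chi_5)(C) conj(chi(C)):
  <chi_5*chi_5, chi_1> = (1/8)[1*(4)*conj(1) + 1*(4)*conj(1) + 2*(0)*conj(1) + 2*(0)*conj(1) + 2*(0)*conj(1)]
      = (1/8)[(4) + (4) + (0) + (0) + (0)] = 8/8 = 1
  <chi_5*chi_5, chi_2> = (1/8)[1*(4)*conj(1) + 1*(4)*conj(1) + 2*(0)*conj(1) + 2*(0)*conj(-1) + 2*(0)*conj(-1)]
      = (1/8)[(4) + (4) + (0) + (0) + (0)] = 8/8 = 1
  <chi_5*chi_5, chi_3> = (1/8)[1*(4)*conj(1) + 1*(4)*conj(1) + 2*(0)*conj(-1) + 2*(0)*conj(1) + 2*(0)*conj(-1)]
      = (1/8)[(4) + (4) + (0) + (0) + (0)] = 8/8 = 1
  <chi_5*chi_5, chi_4> = (1/8)[1*(4)*conj(1) + 1*(4)*conj(1) + 2*(0)*conj(-1) + 2*(0)*conj(-1) + 2*(0)*conj(1)]
      = (1/8)[(4) + (4) + (0) + (0) + (0)] = 8/8 = 1
  <chi_5*chi_5, chi_5> = (1/8)[1*(4)*conj(2) + 1*(4)*conj(-2) + 2*(0)*conj(0) + 2*(0)*conj(0) + 2*(0)*conj(0)]
      = (1/8)[(8) + (-8) + (0) + (0) + (0)] = 0/8 = 0
Hence the multiplicities are chi_1: 1, chi_2: 1, chi_3: 1, chi_4: 1. Dimension check: dim(chi_5)*dim(chi_5) = 2*2 = 4 and sum (mult * dim) = 1*1 + 1*1 + 1*1 + 1*1 = 4.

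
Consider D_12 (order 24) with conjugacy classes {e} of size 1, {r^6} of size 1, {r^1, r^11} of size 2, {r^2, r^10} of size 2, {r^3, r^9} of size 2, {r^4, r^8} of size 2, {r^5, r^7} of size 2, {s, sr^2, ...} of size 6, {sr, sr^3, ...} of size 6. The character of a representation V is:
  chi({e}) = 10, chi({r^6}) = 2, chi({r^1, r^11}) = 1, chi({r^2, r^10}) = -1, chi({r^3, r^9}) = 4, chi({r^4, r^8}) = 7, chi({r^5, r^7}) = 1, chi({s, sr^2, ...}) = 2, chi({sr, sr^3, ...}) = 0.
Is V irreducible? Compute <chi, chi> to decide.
Not irreducible (reducible): <chi, chi> = 11 > 1.

<chi, chi> = (1/|G|) sum_C |C| * |chi(C)|^2 = (1/24)[1*|10|^2 + 1*|2|^2 + 2*|1|^2 + 2*|-1|^2 + 2*|4|^2 + 2*|7|^2 + 2*|1|^2 + 6*|2|^2 + 6*|0|^2]
  = (1/24)[(100) + (4) + (2) + (2) + (32) + (98) + (2) + (24) + (0)] = 264/24 = 11.
A character is irreducible iff <chi, chi> = 1, so this representation is reducible.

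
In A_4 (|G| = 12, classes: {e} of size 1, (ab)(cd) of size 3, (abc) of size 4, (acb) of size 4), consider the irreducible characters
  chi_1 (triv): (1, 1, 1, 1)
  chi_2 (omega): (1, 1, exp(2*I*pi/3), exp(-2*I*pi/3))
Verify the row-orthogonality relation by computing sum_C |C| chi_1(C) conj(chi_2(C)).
Sum = 0; so <chi_1, chi_2> = 0 (distinct irreducibles are orthogonal).

Proof sketch: Compute term by term over conjugacy classes (|C| * chi_1(C) * conj(chi_2(C))):
  1*(1)*conj(1) + 3*(1)*conj(1) + 4*(1)*conj(exp(2*I*pi/3)) + 4*(1)*conj(exp(-2*I*pi/3))
  = (1) + (3) + (4*exp(-2*I*pi/3)) + (4*exp(2*I*pi/3))
  = 0.
(Exp terms are combined using exp(i*s)*conj(exp(i*t)) = exp(i*(s-t)), and sums of them are collapsed using the identity that for every m > 1 the m distinct m-th roots of unity sum to 0, e.g. 1 + exp(2*I*pi/3) + exp(-2*I*pi/3) = 0.)
Dividing by |G| = 12 gives 0/12 = 0, matching the row-orthogonality relation <chi_1, chi_2> = [chi_1 = chi_2].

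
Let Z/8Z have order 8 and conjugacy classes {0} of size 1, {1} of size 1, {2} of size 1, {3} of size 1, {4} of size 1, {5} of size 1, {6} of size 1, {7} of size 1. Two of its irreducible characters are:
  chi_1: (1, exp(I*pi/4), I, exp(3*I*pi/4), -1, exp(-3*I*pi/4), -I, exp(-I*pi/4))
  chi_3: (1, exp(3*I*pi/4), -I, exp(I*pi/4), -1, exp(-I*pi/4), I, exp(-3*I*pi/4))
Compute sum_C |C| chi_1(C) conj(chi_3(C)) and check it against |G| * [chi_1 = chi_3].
Sum = 0; so <chi_1, chi_3> = 0 (distinct irreducibles are orthogonal).

Compute term by term over conjugacy classes (|C| * chi_1(C) * conj(chi_3(C))):
  1*(1)*conj(1) + 1*(exp(I*pi/4))*conj(exp(3*I*pi/4)) + 1*(I)*conj(-I) + 1*(exp(3*I*pi/4))*conj(exp(I*pi/4)) + 1*(-1)*conj(-1) + 1*(exp(-3*I*pi/4))*conj(exp(-I*pi/4)) + 1*(-I)*conj(I) + 1*(exp(-I*pi/4))*conj(exp(-3*I*pi/4))
  = (1) + (-I) + (-1) + (I) + (1) + (-I) + (-1) + (I)
  = 0.
(Exp terms are combined using exp(i*s)*conj(exp(i*t)) = exp(i*(s-t)), and sums of them are collapsed using the identity that for every m > 1 the m distinct m-th roots of unity sum to 0, e.g. 1 + exp(2*I*pi/3) + exp(-2*I*pi/3) = 0.)
Dividing by |G| = 8 gives 0/8 = 0, matching the row-orthogonality relation <chi_1, chi_3> = [chi_1 = chi_3].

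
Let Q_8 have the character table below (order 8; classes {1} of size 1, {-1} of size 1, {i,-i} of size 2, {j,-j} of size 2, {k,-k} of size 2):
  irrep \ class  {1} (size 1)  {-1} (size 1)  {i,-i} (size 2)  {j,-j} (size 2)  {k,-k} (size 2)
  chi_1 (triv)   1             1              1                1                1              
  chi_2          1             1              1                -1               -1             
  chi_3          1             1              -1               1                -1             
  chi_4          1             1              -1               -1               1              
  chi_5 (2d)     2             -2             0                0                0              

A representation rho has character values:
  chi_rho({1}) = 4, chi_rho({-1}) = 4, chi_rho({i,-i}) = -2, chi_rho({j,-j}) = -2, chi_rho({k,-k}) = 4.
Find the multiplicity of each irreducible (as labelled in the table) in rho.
Multiplicities: chi_1: 1, chi_2: 0, chi_3: 0, chi_4: 3, chi_5: 0.

Derivation: Use <chi_rho, chi> = (1/|G|) sum_C |C| * chi_rho(C) * conj(chi(C)) with |G| = 8 for each irreducible chi in the table:
  <chi_rho, chi_1> = (1/8)[1*(4)*conj(1) + 1*(4)*conj(1) + 2*(-2)*conj(1) + 2*(-2)*conj(1) + 2*(4)*conj(1)]
      = (1/8)[(4) + (4) + (-4) + (-4) + (8)] = 8/8 = 1
  <chi_rho, chi_2> = (1/8)[1*(4)*conj(1) + 1*(4)*conj(1) + 2*(-2)*conj(1) + 2*(-2)*conj(-1) + 2*(4)*conj(-1)]
      = (1/8)[(4) + (4) + (-4) + (4) + (-8)] = 0/8 = 0
  <chi_rho, chi_3> = (1/8)[1*(4)*conj(1) + 1*(4)*conj(1) + 2*(-2)*conj(-1) + 2*(-2)*conj(1) + 2*(4)*conj(-1)]
      = (1/8)[(4) + (4) + (4) + (-4) + (-8)] = 0/8 = 0
  <chi_rho, chi_4> = (1/8)[1*(4)*conj(1) + 1*(4)*conj(1) + 2*(-2)*conj(-1) + 2*(-2)*conj(-1) + 2*(4)*conj(1)]
      = (1/8)[(4) + (4) + (4) + (4) + (8)] = 24/8 = 3
  <chi_rho, chi_5> = (1/8)[1*(4)*conj(2) + 1*(4)*conj(-2) + 2*(-2)*conj(0) + 2*(-2)*conj(0) + 2*(4)*conj(0)]
      = (1/8)[(8) + (-8) + (0) + (0) + (0)] = 0/8 = 0
Dimension check: dim(rho) = sum (mult * dim) = 1*1 + 0*1 + 0*1 + 3*1 + 0*2 = 4 = chi_rho(e) = 4.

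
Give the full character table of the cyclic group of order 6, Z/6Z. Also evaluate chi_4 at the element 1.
Character table of Z/6Z (irreps indexed chi_0,...,chi_5 with chi_k(m) = zeta_6^(k*m), zeta_6 = exp(2*pi*i/6)):
  irrep \ class  {0} (size 1)  {1} (size 1)    {2} (size 1)    {3} (size 1)  {4} (size 1)    {5} (size 1)  
  chi_0          1             1               1               1             1               1             
  chi_1          1             exp(I*pi/3)     exp(2*I*pi/3)   -1            exp(-2*I*pi/3)  exp(-I*pi/3)  
  chi_2          1             exp(2*I*pi/3)   exp(-2*I*pi/3)  1             exp(2*I*pi/3)   exp(-2*I*pi/3)
  chi_3          1             -1              1               -1            1               -1            
  chi_4          1             exp(-2*I*pi/3)  exp(2*I*pi/3)   1             exp(-2*I*pi/3)  exp(2*I*pi/3) 
  chi_5          1             exp(-I*pi/3)    exp(-2*I*pi/3)  -1            exp(2*I*pi/3)   exp(I*pi/3)   

Spot check: chi_4(1) = zeta_6^(4*1) = zeta_6^4 = exp(-2*I*pi/3).

Reasoning: Z/6Z is abelian, so all 6 irreducible complex representations are 1-dimensional. They are given by chi_k(m) = zeta_6^(k*m) for k = 0,...,5. Row orthogonality: sum_m chi_k(m) conj(chi_l(m)) = 6 * [k = l].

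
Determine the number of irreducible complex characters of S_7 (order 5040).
15

Explanation: The number of irreducible complex representations of a finite group equals its number of conjugacy classes. Conjugacy classes in S_7 correspond to cycle types, i.e. partitions of 7; there are p(7) = 15 of them, so S_7 (order 5040) has exactly 15 irreducible complex representations.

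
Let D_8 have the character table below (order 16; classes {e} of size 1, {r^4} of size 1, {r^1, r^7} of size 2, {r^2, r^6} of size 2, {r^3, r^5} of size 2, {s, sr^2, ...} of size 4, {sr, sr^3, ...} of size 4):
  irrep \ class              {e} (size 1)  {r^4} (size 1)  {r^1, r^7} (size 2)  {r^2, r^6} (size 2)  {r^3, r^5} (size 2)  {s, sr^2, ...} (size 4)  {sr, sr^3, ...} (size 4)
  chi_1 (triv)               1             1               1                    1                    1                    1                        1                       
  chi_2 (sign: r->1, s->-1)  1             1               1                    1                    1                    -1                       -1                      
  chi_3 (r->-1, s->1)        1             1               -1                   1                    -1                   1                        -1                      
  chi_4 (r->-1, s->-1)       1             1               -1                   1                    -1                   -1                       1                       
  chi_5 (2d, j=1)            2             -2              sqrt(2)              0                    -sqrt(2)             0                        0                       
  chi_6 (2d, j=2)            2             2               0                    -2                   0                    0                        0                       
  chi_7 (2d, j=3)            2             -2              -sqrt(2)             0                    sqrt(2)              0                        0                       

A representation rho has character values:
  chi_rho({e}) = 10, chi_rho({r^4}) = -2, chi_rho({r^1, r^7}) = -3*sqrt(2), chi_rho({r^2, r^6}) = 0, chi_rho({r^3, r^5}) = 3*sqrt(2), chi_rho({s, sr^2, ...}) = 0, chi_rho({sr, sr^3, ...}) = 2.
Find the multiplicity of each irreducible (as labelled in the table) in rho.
Multiplicities: chi_1: 1, chi_2: 0, chi_3: 0, chi_4: 1, chi_5: 0, chi_6: 1, chi_7: 3.

Justification: Use <chi_rho, chi> = (1/|G|) sum_C |C| * chi_rho(C) * conj(chi(C)) with |G| = 16 for each irreducible chi in the table:
  <chi_rho, chi_1> = (1/16)[1*(10)*conj(1) + 1*(-2)*conj(1) + 2*(-3*sqrt(2))*conj(1) + 2*(0)*conj(1) + 2*(3*sqrt(2))*conj(1) + 4*(0)*conj(1) + 4*(2)*conj(1)]
      = (1/16)[(10) + (-2) + (-6*sqrt(2)) + (0) + (6*sqrt(2)) + (0) + (8)] = 16/16 = 1
  <chi_rho, chi_2> = (1/16)[1*(10)*conj(1) + 1*(-2)*conj(1) + 2*(-3*sqrt(2))*conj(1) + 2*(0)*conj(1) + 2*(3*sqrt(2))*conj(1) + 4*(0)*conj(-1) + 4*(2)*conj(-1)]
      = (1/16)[(10) + (-2) + (-6*sqrt(2)) + (0) + (6*sqrt(2)) + (0) + (-8)] = 0/16 = 0
  <chi_rho, chi_3> = (1/16)[1*(10)*conj(1) + 1*(-2)*conj(1) + 2*(-3*sqrt(2))*conj(-1) + 2*(0)*conj(1) + 2*(3*sqrt(2))*conj(-1) + 4*(0)*conj(1) + 4*(2)*conj(-1)]
      = (1/16)[(10) + (-2) + (6*sqrt(2)) + (0) + (-6*sqrt(2)) + (0) + (-8)] = 0/16 = 0
  <chi_rho, chi_4> = (1/16)[1*(10)*conj(1) + 1*(-2)*conj(1) + 2*(-3*sqrt(2))*conj(-1) + 2*(0)*conj(1) + 2*(3*sqrt(2))*conj(-1) + 4*(0)*conj(-1) + 4*(2)*conj(1)]
      = (1/16)[(10) + (-2) + (6*sqrt(2)) + (0) + (-6*sqrt(2)) + (0) + (8)] = 16/16 = 1
  <chi_rho, chi_5> = (1/16)[1*(10)*conj(2) + 1*(-2)*conj(-2) + 2*(-3*sqrt(2))*conj(sqrt(2)) + 2*(0)*conj(0) + 2*(3*sqrt(2))*conj(-sqrt(2)) + 4*(0)*conj(0) + 4*(2)*conj(0)]
      = (1/16)[(20) + (4) + (-12) + (0) + (-12) + (0) + (0)] = 0/16 = 0
  <chi_rho, chi_6> = (1/16)[1*(10)*conj(2) + 1*(-2)*conj(2) + 2*(-3*sqrt(2))*conj(0) + 2*(0)*conj(-2) + 2*(3*sqrt(2))*conj(0) + 4*(0)*conj(0) + 4*(2)*conj(0)]
      = (1/16)[(20) + (-4) + (0) + (0) + (0) + (0) + (0)] = 16/16 = 1
  <chi_rho, chi_7> = (1/16)[1*(10)*conj(2) + 1*(-2)*conj(-2) + 2*(-3*sqrt(2))*conj(-sqrt(2)) + 2*(0)*conj(0) + 2*(3*sqrt(2))*conj(sqrt(2)) + 4*(0)*conj(0) + 4*(2)*conj(0)]
      = (1/16)[(20) + (4) + (12) + (0) + (12) + (0) + (0)] = 48/16 = 3
Dimension check: dim(rho) = sum (mult * dim) = 1*1 + 0*1 + 0*1 + 1*1 + 0*2 + 1*2 + 3*2 = 10 = chi_rho(e) = 10.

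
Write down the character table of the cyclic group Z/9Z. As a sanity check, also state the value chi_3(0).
Character table of Z/9Z (irreps indexed chi_0,...,chi_8 with chi_k(m) = zeta_9^(k*m), zeta_9 = exp(2*pi*i/9)):
  irrep \ class  {0} (size 1)  {1} (size 1)    {2} (size 1)    {3} (size 1)    {4} (size 1)    {5} (size 1)    {6} (size 1)    {7} (size 1)    {8} (size 1)  
  chi_0          1             1               1               1               1               1               1               1               1             
  chi_1          1             exp(2*I*pi/9)   exp(4*I*pi/9)   exp(2*I*pi/3)   exp(8*I*pi/9)   exp(-8*I*pi/9)  exp(-2*I*pi/3)  exp(-4*I*pi/9)  exp(-2*I*pi/9)
  chi_2          1             exp(4*I*pi/9)   exp(8*I*pi/9)   exp(-2*I*pi/3)  exp(-2*I*pi/9)  exp(2*I*pi/9)   exp(2*I*pi/3)   exp(-8*I*pi/9)  exp(-4*I*pi/9)
  chi_3          1             exp(2*I*pi/3)   exp(-2*I*pi/3)  1               exp(2*I*pi/3)   exp(-2*I*pi/3)  1               exp(2*I*pi/3)   exp(-2*I*pi/3)
  chi_4          1             exp(8*I*pi/9)   exp(-2*I*pi/9)  exp(2*I*pi/3)   exp(-4*I*pi/9)  exp(4*I*pi/9)   exp(-2*I*pi/3)  exp(2*I*pi/9)   exp(-8*I*pi/9)
  chi_5          1             exp(-8*I*pi/9)  exp(2*I*pi/9)   exp(-2*I*pi/3)  exp(4*I*pi/9)   exp(-4*I*pi/9)  exp(2*I*pi/3)   exp(-2*I*pi/9)  exp(8*I*pi/9) 
  chi_6          1             exp(-2*I*pi/3)  exp(2*I*pi/3)   1               exp(-2*I*pi/3)  exp(2*I*pi/3)   1               exp(-2*I*pi/3)  exp(2*I*pi/3) 
  chi_7          1             exp(-4*I*pi/9)  exp(-8*I*pi/9)  exp(2*I*pi/3)   exp(2*I*pi/9)   exp(-2*I*pi/9)  exp(-2*I*pi/3)  exp(8*I*pi/9)   exp(4*I*pi/9) 
  chi_8          1             exp(-2*I*pi/9)  exp(-4*I*pi/9)  exp(-2*I*pi/3)  exp(-8*I*pi/9)  exp(8*I*pi/9)   exp(2*I*pi/3)   exp(4*I*pi/9)   exp(2*I*pi/9) 

Spot check: chi_3(0) = zeta_9^(3*0) = zeta_9^0 = 1.

Why: Z/9Z is abelian, so all 9 irreducible complex representations are 1-dimensional. They are given by chi_k(m) = zeta_9^(k*m) for k = 0,...,8. Row orthogonality: sum_m chi_k(m) conj(chi_l(m)) = 9 * [k = l].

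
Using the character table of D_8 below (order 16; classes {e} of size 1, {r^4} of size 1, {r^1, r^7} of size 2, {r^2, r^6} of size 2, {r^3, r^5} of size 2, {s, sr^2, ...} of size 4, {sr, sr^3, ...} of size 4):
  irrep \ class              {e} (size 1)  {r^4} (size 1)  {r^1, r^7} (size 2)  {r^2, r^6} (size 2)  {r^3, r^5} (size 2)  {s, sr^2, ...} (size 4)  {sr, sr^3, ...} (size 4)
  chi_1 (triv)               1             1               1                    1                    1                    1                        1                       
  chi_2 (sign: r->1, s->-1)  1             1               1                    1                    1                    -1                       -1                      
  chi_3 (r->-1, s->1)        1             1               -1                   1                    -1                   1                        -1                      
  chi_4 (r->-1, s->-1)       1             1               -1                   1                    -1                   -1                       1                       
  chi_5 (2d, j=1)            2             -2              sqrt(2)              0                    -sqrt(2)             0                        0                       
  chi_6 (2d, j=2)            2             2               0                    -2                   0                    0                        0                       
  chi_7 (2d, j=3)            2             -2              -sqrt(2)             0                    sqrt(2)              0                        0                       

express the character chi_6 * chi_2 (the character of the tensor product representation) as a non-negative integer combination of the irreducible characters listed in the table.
chi_6 tensor chi_2 = chi_6 (all other irreducibles have multiplicity 0).

Explanation: The character of a tensor product is the pointwise product (chi_6 * chi_2)(C) = chi_6(C) * chi_2(C):
  {e}: (2)*(1), {r^4}: (2)*(1), {r^1, r^7}: (0)*(1), {r^2, r^6}: (-2)*(1), {r^3, r^5}: (0)*(1), {s, sr^2, ...}: (0)*(-1), {sr, sr^3, ...}: (0)*(-1)
so (chi_6 * chi_2) takes values
  {e} -> 2, {r^4} -> 2, {r^1, r^7} -> 0, {r^2, r^6} -> -2, {r^3, r^5} -> 0, {s, sr^2, ...} -> 0, {sr, sr^3, ...} -> 0.
Now take the inner product of this character with each irreducible chi from the table, <chi_6*chi_2, chi> = (1/16) sum_C |C| (chi_6*chi_2)(C) conj(chi(C)):
  <chi_6*chi_2, chi_1> = (1/16)[1*(2)*conj(1) + 1*(2)*conj(1) + 2*(0)*conj(1) + 2*(-2)*conj(1) + 2*(0)*conj(1) + 4*(0)*conj(1) + 4*(0)*conj(1)]
      = (1/16)[(2) + (2) + (0) + (-4) + (0) + (0) + (0)] = 0/16 = 0
  <chi_6*chi_2, chi_2> = (1/16)[1*(2)*conj(1) + 1*(2)*conj(1) + 2*(0)*conj(1) + 2*(-2)*conj(1) + 2*(0)*conj(1) + 4*(0)*conj(-1) + 4*(0)*conj(-1)]
      = (1/16)[(2) + (2) + (0) + (-4) + (0) + (0) + (0)] = 0/16 = 0
  <chi_6*chi_2, chi_3> = (1/16)[1*(2)*conj(1) + 1*(2)*conj(1) + 2*(0)*conj(-1) + 2*(-2)*conj(1) + 2*(0)*conj(-1) + 4*(0)*conj(1) + 4*(0)*conj(-1)]
      = (1/16)[(2) + (2) + (0) + (-4) + (0) + (0) + (0)] = 0/16 = 0
  <chi_6*chi_2, chi_4> = (1/16)[1*(2)*conj(1) + 1*(2)*conj(1) + 2*(0)*conj(-1) + 2*(-2)*conj(1) + 2*(0)*conj(-1) + 4*(0)*conj(-1) + 4*(0)*conj(1)]
      = (1/16)[(2) + (2) + (0) + (-4) + (0) + (0) + (0)] = 0/16 = 0
  <chi_6*chi_2, chi_5> = (1/16)[1*(2)*conj(2) + 1*(2)*conj(-2) + 2*(0)*conj(sqrt(2)) + 2*(-2)*conj(0) + 2*(0)*conj(-sqrt(2)) + 4*(0)*conj(0) + 4*(0)*conj(0)]
      = (1/16)[(4) + (-4) + (0) + (0) + (0) + (0) + (0)] = 0/16 = 0
  <chi_6*chi_2, chi_6> = (1/16)[1*(2)*conj(2) + 1*(2)*conj(2) + 2*(0)*conj(0) + 2*(-2)*conj(-2) + 2*(0)*conj(0) + 4*(0)*conj(0) + 4*(0)*conj(0)]
      = (1/16)[(4) + (4) + (0) + (8) + (0) + (0) + (0)] = 16/16 = 1
  <chi_6*chi_2, chi_7> = (1/16)[1*(2)*conj(2) + 1*(2)*conj(-2) + 2*(0)*conj(-sqrt(2)) + 2*(-2)*conj(0) + 2*(0)*conj(sqrt(2)) + 4*(0)*conj(0) + 4*(0)*conj(0)]
      = (1/16)[(4) + (-4) + (0) + (0) + (0) + (0) + (0)] = 0/16 = 0
Hence the multiplicities are chi_6: 1. Dimension check: dim(chi_6)*dim(chi_2) = 2*1 = 2 and sum (mult * dim) = 1*2 = 2.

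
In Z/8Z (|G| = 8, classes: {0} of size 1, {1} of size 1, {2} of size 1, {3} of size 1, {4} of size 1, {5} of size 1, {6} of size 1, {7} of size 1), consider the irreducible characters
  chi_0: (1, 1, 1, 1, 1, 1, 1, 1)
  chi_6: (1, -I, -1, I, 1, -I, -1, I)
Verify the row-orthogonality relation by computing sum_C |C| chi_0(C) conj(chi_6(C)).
Sum = 0; so <chi_0, chi_6> = 0 (distinct irreducibles are orthogonal).

Justification: Compute term by term over conjugacy classes (|C| * chi_0(C) * conj(chi_6(C))):
  1*(1)*conj(1) + 1*(1)*conj(-I) + 1*(1)*conj(-1) + 1*(1)*conj(I) + 1*(1)*conj(1) + 1*(1)*conj(-I) + 1*(1)*conj(-1) + 1*(1)*conj(I)
  = (1) + (I) + (-1) + (-I) + (1) + (I) + (-1) + (-I)
  = 0.
(Exp terms are combined using exp(i*s)*conj(exp(i*t)) = exp(i*(s-t)), and sums of them are collapsed using the identity that for every m > 1 the m distinct m-th roots of unity sum to 0, e.g. 1 + exp(2*I*pi/3) + exp(-2*I*pi/3) = 0.)
Dividing by |G| = 8 gives 0/8 = 0, matching the row-orthogonality relation <chi_0, chi_6> = [chi_0 = chi_6].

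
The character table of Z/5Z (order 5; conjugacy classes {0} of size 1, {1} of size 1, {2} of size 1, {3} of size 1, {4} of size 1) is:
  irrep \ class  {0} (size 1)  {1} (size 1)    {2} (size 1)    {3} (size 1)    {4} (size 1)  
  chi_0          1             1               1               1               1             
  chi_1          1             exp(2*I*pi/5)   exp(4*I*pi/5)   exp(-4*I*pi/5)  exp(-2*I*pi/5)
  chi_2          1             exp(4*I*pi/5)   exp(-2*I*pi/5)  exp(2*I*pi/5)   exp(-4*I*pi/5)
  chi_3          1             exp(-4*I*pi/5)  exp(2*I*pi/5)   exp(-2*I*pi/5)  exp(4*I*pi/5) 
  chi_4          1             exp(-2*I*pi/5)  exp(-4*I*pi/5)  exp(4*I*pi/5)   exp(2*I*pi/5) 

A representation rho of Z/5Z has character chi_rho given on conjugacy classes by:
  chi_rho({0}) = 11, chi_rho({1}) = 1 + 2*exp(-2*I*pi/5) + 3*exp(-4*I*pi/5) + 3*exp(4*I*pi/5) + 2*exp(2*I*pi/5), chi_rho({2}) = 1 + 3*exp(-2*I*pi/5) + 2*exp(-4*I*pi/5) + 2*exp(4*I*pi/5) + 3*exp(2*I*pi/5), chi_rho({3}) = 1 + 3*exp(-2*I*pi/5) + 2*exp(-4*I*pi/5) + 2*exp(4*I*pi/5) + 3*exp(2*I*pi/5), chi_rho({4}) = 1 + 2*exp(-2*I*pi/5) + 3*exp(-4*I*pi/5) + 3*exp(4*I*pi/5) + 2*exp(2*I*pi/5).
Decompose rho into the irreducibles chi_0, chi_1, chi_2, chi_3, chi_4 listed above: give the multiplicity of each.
Multiplicities: chi_0: 1, chi_1: 2, chi_2: 3, chi_3: 3, chi_4: 2.

Use <chi_rho, chi> = (1/|G|) sum_C |C| * chi_rho(C) * conj(chi(C)) with |G| = 5 for each irreducible chi in the table:
  <chi_rho, chi_0> = (1/5)[1*(11)*conj(1) + 1*(1 + 2*exp(-2*I*pi/5) + 3*exp(-4*I*pi/5) + 3*exp(4*I*pi/5) + 2*exp(2*I*pi/5))*conj(1) + 1*(1 + 3*exp(-2*I*pi/5) + 2*exp(-4*I*pi/5) + 2*exp(4*I*pi/5) + 3*exp(2*I*pi/5))*conj(1) + 1*(1 + 3*exp(-2*I*pi/5) + 2*exp(-4*I*pi/5) + 2*exp(4*I*pi/5) + 3*exp(2*I*pi/5))*conj(1) + 1*(1 + 2*exp(-2*I*pi/5) + 3*exp(-4*I*pi/5) + 3*exp(4*I*pi/5) + 2*exp(2*I*pi/5))*conj(1)]
      = (1/5)[(11) + (1 + 2*exp(-2*I*pi/5) + 3*exp(-4*I*pi/5) + 3*exp(4*I*pi/5) + 2*exp(2*I*pi/5)) + (1 + 3*exp(-2*I*pi/5) + 2*exp(-4*I*pi/5) + 2*exp(4*I*pi/5) + 3*exp(2*I*pi/5)) + (1 + 3*exp(-2*I*pi/5) + 2*exp(-4*I*pi/5) + 2*exp(4*I*pi/5) + 3*exp(2*I*pi/5)) + (1 + 2*exp(-2*I*pi/5) + 3*exp(-4*I*pi/5) + 3*exp(4*I*pi/5) + 2*exp(2*I*pi/5))] = 5/5 = 1
  <chi_rho, chi_1> = (1/5)[1*(11)*conj(1) + 1*(1 + 2*exp(-2*I*pi/5) + 3*exp(-4*I*pi/5) + 3*exp(4*I*pi/5) + 2*exp(2*I*pi/5))*conj(exp(2*I*pi/5)) + 1*(1 + 3*exp(-2*I*pi/5) + 2*exp(-4*I*pi/5) + 2*exp(4*I*pi/5) + 3*exp(2*I*pi/5))*conj(exp(4*I*pi/5)) + 1*(1 + 3*exp(-2*I*pi/5) + 2*exp(-4*I*pi/5) + 2*exp(4*I*pi/5) + 3*exp(2*I*pi/5))*conj(exp(-4*I*pi/5)) + 1*(1 + 2*exp(-2*I*pi/5) + 3*exp(-4*I*pi/5) + 3*exp(4*I*pi/5) + 2*exp(2*I*pi/5))*conj(exp(-2*I*pi/5))]
      = (1/5)[(11) + (2 + 2*exp(-4*I*pi/5) + exp(-2*I*pi/5) + 3*exp(4*I*pi/5) + 3*exp(2*I*pi/5)) + (2 + 3*exp(-2*I*pi/5) + exp(-4*I*pi/5) + 3*exp(4*I*pi/5) + 2*exp(2*I*pi/5)) + (2 + 2*exp(-2*I*pi/5) + 3*exp(-4*I*pi/5) + exp(4*I*pi/5) + 3*exp(2*I*pi/5)) + (2 + 3*exp(-2*I*pi/5) + 3*exp(-4*I*pi/5) + exp(2*I*pi/5) + 2*exp(4*I*pi/5))] = 10/5 = 2
  <chi_rho, chi_2> = (1/5)[1*(11)*conj(1) + 1*(1 + 2*exp(-2*I*pi/5) + 3*exp(-4*I*pi/5) + 3*exp(4*I*pi/5) + 2*exp(2*I*pi/5))*conj(exp(4*I*pi/5)) + 1*(1 + 3*exp(-2*I*pi/5) + 2*exp(-4*I*pi/5) + 2*exp(4*I*pi/5) + 3*exp(2*I*pi/5))*conj(exp(-2*I*pi/5)) + 1*(1 + 3*exp(-2*I*pi/5) + 2*exp(-4*I*pi/5) + 2*exp(4*I*pi/5) + 3*exp(2*I*pi/5))*conj(exp(2*I*pi/5)) + 1*(1 + 2*exp(-2*I*pi/5) + 3*exp(-4*I*pi/5) + 3*exp(4*I*pi/5) + 2*exp(2*I*pi/5))*conj(exp(-4*I*pi/5))]
      = (1/5)[(11) + (3 + 2*exp(-2*I*pi/5) + exp(-4*I*pi/5) + 2*exp(4*I*pi/5) + 3*exp(2*I*pi/5)) + (3 + 2*exp(-2*I*pi/5) + 2*exp(-4*I*pi/5) + exp(2*I*pi/5) + 3*exp(4*I*pi/5)) + (3 + 3*exp(-4*I*pi/5) + exp(-2*I*pi/5) + 2*exp(4*I*pi/5) + 2*exp(2*I*pi/5)) + (3 + 3*exp(-2*I*pi/5) + 2*exp(-4*I*pi/5) + exp(4*I*pi/5) + 2*exp(2*I*pi/5))] = 15/5 = 3
  <chi_rho, chi_3> = (1/5)[1*(11)*conj(1) + 1*(1 + 2*exp(-2*I*pi/5) + 3*exp(-4*I*pi/5) + 3*exp(4*I*pi/5) + 2*exp(2*I*pi/5))*conj(exp(-4*I*pi/5)) + 1*(1 + 3*exp(-2*I*pi/5) + 2*exp(-4*I*pi/5) + 2*exp(4*I*pi/5) + 3*exp(2*I*pi/5))*conj(exp(2*I*pi/5)) + 1*(1 + 3*exp(-2*I*pi/5) + 2*exp(-4*I*pi/5) + 2*exp(4*I*pi/5) + 3*exp(2*I*pi/5))*conj(exp(-2*I*pi/5)) + 1*(1 + 2*exp(-2*I*pi/5) + 3*exp(-4*I*pi/5) + 3*exp(4*I*pi/5) + 2*exp(2*I*pi/5))*conj(exp(4*I*pi/5))]
      = (1/5)[(11) + (3 + 3*exp(-2*I*pi/5) + 2*exp(-4*I*pi/5) + exp(4*I*pi/5) + 2*exp(2*I*pi/5)) + (3 + 3*exp(-4*I*pi/5) + exp(-2*I*pi/5) + 2*exp(4*I*pi/5) + 2*exp(2*I*pi/5)) + (3 + 2*exp(-2*I*pi/5) + 2*exp(-4*I*pi/5) + exp(2*I*pi/5) + 3*exp(4*I*pi/5)) + (3 + 2*exp(-2*I*pi/5) + exp(-4*I*pi/5) + 2*exp(4*I*pi/5) + 3*exp(2*I*pi/5))] = 15/5 = 3
  <chi_rho, chi_4> = (1/5)[1*(11)*conj(1) + 1*(1 + 2*exp(-2*I*pi/5) + 3*exp(-4*I*pi/5) + 3*exp(4*I*pi/5) + 2*exp(2*I*pi/5))*conj(exp(-2*I*pi/5)) + 1*(1 + 3*exp(-2*I*pi/5) + 2*exp(-4*I*pi/5) + 2*exp(4*I*pi/5) + 3*exp(2*I*pi/5))*conj(exp(-4*I*pi/5)) + 1*(1 + 3*exp(-2*I*pi/5) + 2*exp(-4*I*pi/5) + 2*exp(4*I*pi/5) + 3*exp(2*I*pi/5))*conj(exp(4*I*pi/5)) + 1*(1 + 2*exp(-2*I*pi/5) + 3*exp(-4*I*pi/5) + 3*exp(4*I*pi/5) + 2*exp(2*I*pi/5))*conj(exp(2*I*pi/5))]
      = (1/5)[(11) + (2 + 3*exp(-2*I*pi/5) + 3*exp(-4*I*pi/5) + exp(2*I*pi/5) + 2*exp(4*I*pi/5)) + (2 + 2*exp(-2*I*pi/5) + 3*exp(-4*I*pi/5) + exp(4*I*pi/5) + 3*exp(2*I*pi/5)) + (2 + 3*exp(-2*I*pi/5) + exp(-4*I*pi/5) + 3*exp(4*I*pi/5) + 2*exp(2*I*pi/5)) + (2 + 2*exp(-4*I*pi/5) + exp(-2*I*pi/5) + 3*exp(4*I*pi/5) + 3*exp(2*I*pi/5))] = 10/5 = 2
(Exp terms are combined using exp(i*s)*conj(exp(i*t)) = exp(i*(s-t)), and sums of them are collapsed using the identity that for every m > 1 the m distinct m-th roots of unity sum to 0, e.g. 1 + exp(2*I*pi/3) + exp(-2*I*pi/3) = 0.)
Dimension check: dim(rho) = sum (mult * dim) = 1*1 + 2*1 + 3*1 + 3*1 + 2*1 = 11 = chi_rho(e) = 11.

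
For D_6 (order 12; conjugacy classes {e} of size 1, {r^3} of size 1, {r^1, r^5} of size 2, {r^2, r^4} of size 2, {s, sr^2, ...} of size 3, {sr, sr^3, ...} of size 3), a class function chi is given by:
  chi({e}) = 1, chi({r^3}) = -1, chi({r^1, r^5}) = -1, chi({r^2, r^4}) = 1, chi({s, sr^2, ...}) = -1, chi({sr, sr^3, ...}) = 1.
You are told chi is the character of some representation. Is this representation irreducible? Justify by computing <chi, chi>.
Irreducible: <chi, chi> = 1.

Derivation: <chi, chi> = (1/|G|) sum_C |C| * |chi(C)|^2 = (1/12)[1*|1|^2 + 1*|-1|^2 + 2*|-1|^2 + 2*|1|^2 + 3*|-1|^2 + 3*|1|^2]
  = (1/12)[(1) + (1) + (2) + (2) + (3) + (3)] = 12/12 = 1.
A character is irreducible iff <chi, chi> = 1, so this representation is irreducible.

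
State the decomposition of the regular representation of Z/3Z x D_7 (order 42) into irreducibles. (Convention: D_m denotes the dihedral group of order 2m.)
Each irreducible V_i of dimension d_i appears with multiplicity d_i, i.e. rho_reg = (direct sum over all irreducibles V_i) d_i V_i. The irreducible dimensions for Z/3Z x D_7 are 1, 1, 1, 1, 1, 1, 2, 2, 2, 2, 2, 2, 2, 2, 2: 6 irreducibles of dimension 1, each with multiplicity 1; 9 irreducibles of dimension 2, each with multiplicity 2. Total dimension 6*1*1 + 9*2*2 = 42 = |G|.

General theorem: in the regular representation of a finite group G, each irreducible appears with multiplicity equal to its dimension. Check: dim(rho_reg) = sum d_i^2 = 1 + 1 + 1 + 1 + 1 + 1 + 4 + 4 + 4 + 4 + 4 + 4 + 4 + 4 + 4 = 42 = |G|.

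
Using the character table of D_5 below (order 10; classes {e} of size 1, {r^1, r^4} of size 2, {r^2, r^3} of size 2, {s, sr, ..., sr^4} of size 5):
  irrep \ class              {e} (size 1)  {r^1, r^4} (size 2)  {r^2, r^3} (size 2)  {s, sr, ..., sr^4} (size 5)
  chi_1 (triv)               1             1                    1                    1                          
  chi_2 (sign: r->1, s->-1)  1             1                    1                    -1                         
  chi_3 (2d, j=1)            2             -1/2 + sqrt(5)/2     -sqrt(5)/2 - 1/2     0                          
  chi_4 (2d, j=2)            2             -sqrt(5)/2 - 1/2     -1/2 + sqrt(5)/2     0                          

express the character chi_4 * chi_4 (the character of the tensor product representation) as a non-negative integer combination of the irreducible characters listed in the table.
chi_4 tensor chi_4 = chi_1 + chi_2 + chi_3 (all other irreducibles have multiplicity 0).

Derivation: The character of a tensor product is the pointwise product (chi_4 * chi_4)(C) = chi_4(C) * chi_4(C):
  {e}: (2)*(2), {r^1, r^4}: (-sqrt(5)/2 - 1/2)*(-sqrt(5)/2 - 1/2), {r^2, r^3}: (-1/2 + sqrt(5)/2)*(-1/2 + sqrt(5)/2), {s, sr, ..., sr^4}: (0)*(0)
so (chi_4 * chi_4) takes values
  {e} -> 4, {r^1, r^4} -> sqrt(5)/2 + 3/2, {r^2, r^3} -> 3/2 - sqrt(5)/2, {s, sr, ..., sr^4} -> 0.
Now take the inner product of this character with each irreducible chi from the table, <chi_4*chi_4, chi> = (1/10) sum_C |C| (chi_4*chi_4)(C) conj(chi(C)):
  <chi_4*chi_4, chi_1> = (1/10)[1*(4)*conj(1) + 2*(sqrt(5)/2 + 3/2)*conj(1) + 2*(3/2 - sqrt(5)/2)*conj(1) + 5*(0)*conj(1)]
      = (1/10)[(4) + (sqrt(5) + 3) + (3 - sqrt(5)) + (0)] = 10/10 = 1
  <chi_4*chi_4, chi_2> = (1/10)[1*(4)*conj(1) + 2*(sqrt(5)/2 + 3/2)*conj(1) + 2*(3/2 - sqrt(5)/2)*conj(1) + 5*(0)*conj(-1)]
      = (1/10)[(4) + (sqrt(5) + 3) + (3 - sqrt(5)) + (0)] = 10/10 = 1
  <chi_4*chi_4, chi_3> = (1/10)[1*(4)*conj(2) + 2*(sqrt(5)/2 + 3/2)*conj(-1/2 + sqrt(5)/2) + 2*(3/2 - sqrt(5)/2)*conj(-sqrt(5)/2 - 1/2) + 5*(0)*conj(0)]
      = (1/10)[(8) + (1 + sqrt(5)) + (1 - sqrt(5)) + (0)] = 10/10 = 1
  <chi_4*chi_4, chi_4> = (1/10)[1*(4)*conj(2) + 2*(sqrt(5)/2 + 3/2)*conj(-sqrt(5)/2 - 1/2) + 2*(3/2 - sqrt(5)/2)*conj(-1/2 + sqrt(5)/2) + 5*(0)*conj(0)]
      = (1/10)[(8) + (-2*sqrt(5) - 4) + (-4 + 2*sqrt(5)) + (0)] = 0/10 = 0
Hence the multiplicities are chi_1: 1, chi_2: 1, chi_3: 1. Dimension check: dim(chi_4)*dim(chi_4) = 2*2 = 4 and sum (mult * dim) = 1*1 + 1*1 + 1*2 = 4.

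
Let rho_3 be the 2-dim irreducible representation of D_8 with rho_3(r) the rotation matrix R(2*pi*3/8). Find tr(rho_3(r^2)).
chi_{rho_3}(r^2) = 2*cos(2*pi*3*2/8) = 0

Solution. rho_3(r^2) is rotation by angle 2*pi*3*2/8, whose trace is 2*cos(2*pi*3*2/8) = 0.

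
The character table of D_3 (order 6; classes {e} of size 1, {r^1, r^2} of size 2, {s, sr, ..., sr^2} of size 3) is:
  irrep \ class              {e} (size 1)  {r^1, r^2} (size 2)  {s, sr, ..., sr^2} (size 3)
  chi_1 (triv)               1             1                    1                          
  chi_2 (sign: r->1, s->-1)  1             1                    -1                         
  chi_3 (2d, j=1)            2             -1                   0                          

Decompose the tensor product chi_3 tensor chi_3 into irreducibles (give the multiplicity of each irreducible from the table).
chi_3 tensor chi_3 = chi_1 + chi_2 + chi_3 (all other irreducibles have multiplicity 0).

Explanation: The character of a tensor product is the pointwise product (chi_3 * chi_3)(C) = chi_3(C) * chi_3(C):
  {e}: (2)*(2), {r^1, r^2}: (-1)*(-1), {s, sr, ..., sr^2}: (0)*(0)
so (chi_3 * chi_3) takes values
  {e} -> 4, {r^1, r^2} -> 1, {s, sr, ..., sr^2} -> 0.
Now take the inner product of this character with each irreducible chi from the table, <chi_3*chi_3, chi> = (1/6) sum_C |C| (chi_3*chi_3)(C) conj(chi(C)):
  <chi_3*chi_3, chi_1> = (1/6)[1*(4)*conj(1) + 2*(1)*conj(1) + 3*(0)*conj(1)]
      = (1/6)[(4) + (2) + (0)] = 6/6 = 1
  <chi_3*chi_3, chi_2> = (1/6)[1*(4)*conj(1) + 2*(1)*conj(1) + 3*(0)*conj(-1)]
      = (1/6)[(4) + (2) + (0)] = 6/6 = 1
  <chi_3*chi_3, chi_3> = (1/6)[1*(4)*conj(2) + 2*(1)*conj(-1) + 3*(0)*conj(0)]
      = (1/6)[(8) + (-2) + (0)] = 6/6 = 1
Hence the multiplicities are chi_1: 1, chi_2: 1, chi_3: 1. Dimension check: dim(chi_3)*dim(chi_3) = 2*2 = 4 and sum (mult * dim) = 1*1 + 1*1 + 1*2 = 4.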